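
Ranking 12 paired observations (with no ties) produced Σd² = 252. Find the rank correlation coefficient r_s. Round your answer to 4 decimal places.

0.1189

ρ = 1 − 6Σd² / [n(n²−1)] = 1 − 6×252 / (12×143)
  = 1 − 1512/1716 = 1 − 0.88112 ≈ 0.1189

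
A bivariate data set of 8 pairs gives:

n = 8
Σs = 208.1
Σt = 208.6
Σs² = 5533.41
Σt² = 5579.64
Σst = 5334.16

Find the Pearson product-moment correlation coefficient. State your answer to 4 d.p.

r = (nΣst − ΣsΣt) / √[(nΣs² − (Σs)²)(nΣt² − (Σt)²)]
Numerator: 8×5334.16 − 208.1×208.6 = -736.38
Denominator: √[(44267.28 − 43305.61)(44637.12 − 43513.96)] = √[961.67 × 1123.16] = 1039.2831
r = -736.38 / 1039.2831 ≈ -0.7085

-0.7085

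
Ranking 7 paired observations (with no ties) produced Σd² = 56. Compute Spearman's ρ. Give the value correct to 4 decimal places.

0.0000

ρ = 1 − 6Σd² / [n(n²−1)] = 1 − 6×56 / (7×48)
  = 1 − 336/336 = 1 − 1.00000 ≈ 0.0000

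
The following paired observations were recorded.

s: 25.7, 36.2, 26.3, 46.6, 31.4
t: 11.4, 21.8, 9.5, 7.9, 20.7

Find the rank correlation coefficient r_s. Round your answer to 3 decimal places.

Rank s: 1, 4, 2, 5, 3
Rank t: 3, 5, 2, 1, 4
d = rank(s) − rank(t): -2, -1, 0, 4, -1; Σd² = 22
ρ = 1 − 6Σd² / [n(n²−1)] = 1 − 6×22 / (5×24) = 1 − 132/120 ≈ -0.100

-0.100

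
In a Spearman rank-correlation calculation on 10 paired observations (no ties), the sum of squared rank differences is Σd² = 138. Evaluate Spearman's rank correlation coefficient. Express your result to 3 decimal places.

0.164

ρ = 1 − 6Σd² / [n(n²−1)] = 1 − 6×138 / (10×99)
  = 1 − 828/990 = 1 − 0.8364 ≈ 0.164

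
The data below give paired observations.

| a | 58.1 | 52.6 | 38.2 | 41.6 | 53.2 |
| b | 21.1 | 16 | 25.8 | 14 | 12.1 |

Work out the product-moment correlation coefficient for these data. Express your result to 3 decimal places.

-0.311

n = 5, Σa = 243.7, Σb = 89, Σa² = 12162.41, Σb² = 1709.26, Σab = 4279.19
nΣab − ΣaΣb = 21395.95 − 21689.3 = -293.35
nΣa² − (Σa)² = 60812.05 − 59389.69 = 1422.36; nΣb² − (Σb)² = 8546.3 − 7921 = 625.3
r = -293.35 / √(1422.36 × 625.3) = -293.35 / 943.0810 ≈ -0.311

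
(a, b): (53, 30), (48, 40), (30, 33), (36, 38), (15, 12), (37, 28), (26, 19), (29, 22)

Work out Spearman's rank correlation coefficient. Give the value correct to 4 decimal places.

0.7381

Rank a: 8, 7, 4, 5, 1, 6, 2, 3
Rank b: 5, 8, 6, 7, 1, 4, 2, 3
d = rank(a) − rank(b): 3, -1, -2, -2, 0, 2, 0, 0; Σd² = 22
ρ = 1 − 6Σd² / [n(n²−1)] = 1 − 6×22 / (8×63) = 1 − 132/504 ≈ 0.7381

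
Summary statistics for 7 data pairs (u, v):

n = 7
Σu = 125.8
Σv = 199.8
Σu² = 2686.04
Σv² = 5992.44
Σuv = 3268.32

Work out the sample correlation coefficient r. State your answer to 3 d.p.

-0.919

r = (nΣuv − ΣuΣv) / √[(nΣu² − (Σu)²)(nΣv² − (Σv)²)]
Numerator: 7×3268.32 − 125.8×199.8 = -2256.6
Denominator: √[(18802.28 − 15825.64)(41947.08 − 39920.04)] = √[2976.64 × 2027.04] = 2456.3730
r = -2256.6 / 2456.3730 ≈ -0.919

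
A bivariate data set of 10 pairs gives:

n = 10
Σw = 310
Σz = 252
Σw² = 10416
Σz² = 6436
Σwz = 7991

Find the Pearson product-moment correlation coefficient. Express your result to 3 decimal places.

0.681

r = (nΣwz − ΣwΣz) / √[(nΣw² − (Σw)²)(nΣz² − (Σz)²)]
Numerator: 10×7991 − 310×252 = 1790
Denominator: √[(104160 − 96100)(64360 − 63504)] = √[8060 × 856] = 2626.6633
r = 1790 / 2626.6633 ≈ 0.681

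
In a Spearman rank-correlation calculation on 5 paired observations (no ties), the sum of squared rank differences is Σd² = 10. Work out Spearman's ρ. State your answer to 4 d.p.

0.5000

ρ = 1 − 6Σd² / [n(n²−1)] = 1 − 6×10 / (5×24)
  = 1 − 60/120 = 1 − 0.50000 ≈ 0.5000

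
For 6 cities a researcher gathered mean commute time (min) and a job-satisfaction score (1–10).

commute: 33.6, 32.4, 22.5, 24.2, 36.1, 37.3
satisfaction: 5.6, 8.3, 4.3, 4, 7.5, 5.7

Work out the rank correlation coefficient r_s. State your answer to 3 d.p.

0.543

Rank commute: 4, 3, 1, 2, 5, 6
Rank satisfaction: 3, 6, 2, 1, 5, 4
d = rank(commute) − rank(satisfaction): 1, -3, -1, 1, 0, 2; Σd² = 16
ρ = 1 − 6Σd² / [n(n²−1)] = 1 − 6×16 / (6×35) = 1 − 96/210 ≈ 0.543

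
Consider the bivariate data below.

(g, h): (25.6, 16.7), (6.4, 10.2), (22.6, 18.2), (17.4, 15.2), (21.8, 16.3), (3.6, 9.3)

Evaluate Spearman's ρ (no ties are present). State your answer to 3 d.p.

0.943

Rank g: 6, 2, 5, 3, 4, 1
Rank h: 5, 2, 6, 3, 4, 1
d = rank(g) − rank(h): 1, 0, -1, 0, 0, 0; Σd² = 2
ρ = 1 − 6Σd² / [n(n²−1)] = 1 − 6×2 / (6×35) = 1 − 12/210 ≈ 0.943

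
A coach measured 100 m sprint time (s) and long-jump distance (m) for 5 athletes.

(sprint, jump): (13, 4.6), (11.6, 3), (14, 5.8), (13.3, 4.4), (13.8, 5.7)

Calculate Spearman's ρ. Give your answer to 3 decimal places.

0.900

Rank sprint: 2, 1, 5, 3, 4
Rank jump: 3, 1, 5, 2, 4
d = rank(sprint) − rank(jump): -1, 0, 0, 1, 0; Σd² = 2
ρ = 1 − 6Σd² / [n(n²−1)] = 1 − 6×2 / (5×24) = 1 − 12/120 ≈ 0.900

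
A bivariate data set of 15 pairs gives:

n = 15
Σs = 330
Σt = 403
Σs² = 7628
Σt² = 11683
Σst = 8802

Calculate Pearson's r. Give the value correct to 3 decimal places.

-0.114

r = (nΣst − ΣsΣt) / √[(nΣs² − (Σs)²)(nΣt² − (Σt)²)]
Numerator: 15×8802 − 330×403 = -960
Denominator: √[(114420 − 108900)(175245 − 162409)] = √[5520 × 12836] = 8417.5246
r = -960 / 8417.5246 ≈ -0.114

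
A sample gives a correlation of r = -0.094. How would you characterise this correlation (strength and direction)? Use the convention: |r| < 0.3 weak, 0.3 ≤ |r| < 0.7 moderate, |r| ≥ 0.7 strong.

r = -0.094 < 0 so the relationship is negative.
|r| = 0.094, which falls in the weak range.

weak negative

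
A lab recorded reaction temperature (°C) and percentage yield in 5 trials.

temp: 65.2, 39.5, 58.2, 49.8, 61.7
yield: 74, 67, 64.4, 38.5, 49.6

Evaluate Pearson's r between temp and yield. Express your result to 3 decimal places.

0.151

n = 5, Σx = 274.4, Σy = 293.5, Σx² = 15485.46, Σy² = 18054.77, Σxy = 16197
nΣxy − ΣxΣy = 80985 − 80536.4 = 448.6
nΣx² − (Σx)² = 77427.3 − 75295.36 = 2131.94; nΣy² − (Σy)² = 90273.85 − 86142.25 = 4131.6
r = 448.6 / √(2131.94 × 4131.6) = 448.6 / 2967.8820 ≈ 0.151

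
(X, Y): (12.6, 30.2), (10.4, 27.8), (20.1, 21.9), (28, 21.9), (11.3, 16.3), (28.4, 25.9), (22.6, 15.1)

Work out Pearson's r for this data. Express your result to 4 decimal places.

n = 7, ΣX = 133.4, ΣY = 159.1, ΣX² = 2899.94, ΣY² = 3808.61, ΣXY = 2984.04
nΣXY − ΣXΣY = 20888.28 − 21223.94 = -335.66
nΣX² − (ΣX)² = 20299.58 − 17795.56 = 2504.02; nΣY² − (ΣY)² = 26660.27 − 25312.81 = 1347.46
r = -335.66 / √(2504.02 × 1347.46) = -335.66 / 1836.8633 ≈ -0.1827

-0.1827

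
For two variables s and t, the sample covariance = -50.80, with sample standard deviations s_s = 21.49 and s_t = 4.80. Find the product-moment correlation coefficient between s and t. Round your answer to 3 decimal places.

r = Cov(s,t) / (s_s · s_t) = -50.80 / (21.49 × 4.80)
  = -50.80 / 103.1520 ≈ -0.492

-0.492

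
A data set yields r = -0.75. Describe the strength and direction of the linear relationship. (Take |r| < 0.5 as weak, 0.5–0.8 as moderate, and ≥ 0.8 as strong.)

r = -0.75 < 0 so the relationship is negative.
|r| = 0.75, which falls in the moderate range.

moderate negative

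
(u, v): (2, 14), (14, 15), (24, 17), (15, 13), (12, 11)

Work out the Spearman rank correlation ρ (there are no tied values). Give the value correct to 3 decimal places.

Rank u: 1, 3, 5, 4, 2
Rank v: 3, 4, 5, 2, 1
d = rank(u) − rank(v): -2, -1, 0, 2, 1; Σd² = 10
ρ = 1 − 6Σd² / [n(n²−1)] = 1 − 6×10 / (5×24) = 1 − 60/120 ≈ 0.500

0.500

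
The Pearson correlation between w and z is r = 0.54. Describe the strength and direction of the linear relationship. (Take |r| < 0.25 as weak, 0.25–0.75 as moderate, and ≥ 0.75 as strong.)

r = 0.54 > 0 so the relationship is positive.
|r| = 0.54, which falls in the moderate range.

moderate positive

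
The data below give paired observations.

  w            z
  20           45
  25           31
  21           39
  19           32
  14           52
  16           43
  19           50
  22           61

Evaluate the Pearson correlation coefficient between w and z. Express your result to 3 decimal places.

n = 8, Σw = 156, Σz = 353, Σw² = 3124, Σz² = 16305, Σwz = 6810
nΣwz − ΣwΣz = 54480 − 55068 = -588
nΣw² − (Σw)² = 24992 − 24336 = 656; nΣz² − (Σz)² = 130440 − 124609 = 5831
r = -588 / √(656 × 5831) = -588 / 1955.7955 ≈ -0.301

-0.301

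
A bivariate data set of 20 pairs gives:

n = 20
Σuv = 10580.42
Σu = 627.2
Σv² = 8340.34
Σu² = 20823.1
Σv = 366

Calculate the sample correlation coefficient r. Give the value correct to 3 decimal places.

r = (nΣuv − ΣuΣv) / √[(nΣu² − (Σu)²)(nΣv² − (Σv)²)]
Numerator: 20×10580.42 − 627.2×366 = -17946.8
Denominator: √[(416462 − 393379.84)(166806.8 − 133956)] = √[23082.16 × 32850.8] = 27536.6560
r = -17946.8 / 27536.6560 ≈ -0.652

-0.652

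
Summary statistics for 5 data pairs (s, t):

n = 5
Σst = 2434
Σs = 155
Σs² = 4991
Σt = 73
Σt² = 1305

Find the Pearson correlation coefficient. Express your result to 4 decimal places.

0.8107

r = (nΣst − ΣsΣt) / √[(nΣs² − (Σs)²)(nΣt² − (Σt)²)]
Numerator: 5×2434 − 155×73 = 855
Denominator: √[(24955 − 24025)(6525 − 5329)] = √[930 × 1196] = 1054.6469
r = 855 / 1054.6469 ≈ 0.8107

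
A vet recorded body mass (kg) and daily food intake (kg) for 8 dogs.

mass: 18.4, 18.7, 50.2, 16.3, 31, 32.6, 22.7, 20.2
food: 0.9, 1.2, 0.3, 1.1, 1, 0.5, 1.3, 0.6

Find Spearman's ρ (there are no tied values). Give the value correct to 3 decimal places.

Rank mass: 2, 3, 8, 1, 6, 7, 5, 4
Rank food: 4, 7, 1, 6, 5, 2, 8, 3
d = rank(mass) − rank(food): -2, -4, 7, -5, 1, 5, -3, 1; Σd² = 130
ρ = 1 − 6Σd² / [n(n²−1)] = 1 − 6×130 / (8×63) = 1 − 780/504 ≈ -0.548

-0.548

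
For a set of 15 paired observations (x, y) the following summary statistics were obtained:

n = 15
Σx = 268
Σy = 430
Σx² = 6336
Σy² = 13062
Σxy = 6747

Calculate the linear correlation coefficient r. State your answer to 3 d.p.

-0.877

r = (nΣxy − ΣxΣy) / √[(nΣx² − (Σx)²)(nΣy² − (Σy)²)]
Numerator: 15×6747 − 268×430 = -14035
Denominator: √[(95040 − 71824)(195930 − 184900)] = √[23216 × 11030] = 16002.2648
r = -14035 / 16002.2648 ≈ -0.877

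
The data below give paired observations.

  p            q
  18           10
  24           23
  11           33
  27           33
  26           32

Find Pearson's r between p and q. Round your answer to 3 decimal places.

n = 5, Σp = 106, Σq = 131, Σp² = 2426, Σq² = 3831, Σpq = 2818
nΣpq − ΣpΣq = 14090 − 13886 = 204
nΣp² − (Σp)² = 12130 − 11236 = 894; nΣq² − (Σq)² = 19155 − 17161 = 1994
r = 204 / √(894 × 1994) = 204 / 1335.1539 ≈ 0.153

0.153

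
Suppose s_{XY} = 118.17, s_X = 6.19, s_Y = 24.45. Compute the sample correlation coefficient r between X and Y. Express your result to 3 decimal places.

0.781

r = Cov(X,Y) / (s_X · s_Y) = 118.17 / (6.19 × 24.45)
  = 118.17 / 151.3455 ≈ 0.781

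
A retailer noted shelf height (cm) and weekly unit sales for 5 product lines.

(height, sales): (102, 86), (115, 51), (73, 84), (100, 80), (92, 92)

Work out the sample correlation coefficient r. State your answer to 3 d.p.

n = 5, Σx = 482, Σy = 393, Σx² = 47422, Σy² = 31917, Σxy = 37233
nΣxy − ΣxΣy = 186165 − 189426 = -3261
nΣx² − (Σx)² = 237110 − 232324 = 4786; nΣy² − (Σy)² = 159585 − 154449 = 5136
r = -3261 / √(4786 × 5136) = -3261 / 4957.9125 ≈ -0.658

-0.658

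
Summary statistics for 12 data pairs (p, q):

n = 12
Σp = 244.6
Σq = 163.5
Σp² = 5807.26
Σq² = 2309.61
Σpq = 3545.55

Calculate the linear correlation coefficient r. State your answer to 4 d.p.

r = (nΣpq − ΣpΣq) / √[(nΣp² − (Σp)²)(nΣq² − (Σq)²)]
Numerator: 12×3545.55 − 244.6×163.5 = 2554.5
Denominator: √[(69687.12 − 59829.16)(27715.32 − 26732.25)] = √[9857.96 × 983.07] = 3113.0475
r = 2554.5 / 3113.0475 ≈ 0.8206

0.8206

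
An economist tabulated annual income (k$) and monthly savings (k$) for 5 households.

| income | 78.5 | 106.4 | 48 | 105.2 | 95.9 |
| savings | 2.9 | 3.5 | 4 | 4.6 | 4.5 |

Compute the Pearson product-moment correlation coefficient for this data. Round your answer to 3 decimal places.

n = 5, Σx = 434, Σy = 19.5, Σx² = 40051.06, Σy² = 78.07, Σxy = 1707.52
nΣxy − ΣxΣy = 8537.6 − 8463 = 74.6
nΣx² − (Σx)² = 200255.3 − 188356 = 11899.3; nΣy² − (Σy)² = 390.35 − 380.25 = 10.1
r = 74.6 / √(11899.3 × 10.1) = 74.6 / 346.6741 ≈ 0.215

0.215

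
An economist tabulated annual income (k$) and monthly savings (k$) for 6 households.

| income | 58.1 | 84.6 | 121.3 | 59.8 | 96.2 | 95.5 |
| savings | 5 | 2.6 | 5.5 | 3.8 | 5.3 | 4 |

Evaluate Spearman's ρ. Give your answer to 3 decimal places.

Rank income: 1, 3, 6, 2, 5, 4
Rank savings: 4, 1, 6, 2, 5, 3
d = rank(income) − rank(savings): -3, 2, 0, 0, 0, 1; Σd² = 14
ρ = 1 − 6Σd² / [n(n²−1)] = 1 − 6×14 / (6×35) = 1 − 84/210 ≈ 0.600

0.600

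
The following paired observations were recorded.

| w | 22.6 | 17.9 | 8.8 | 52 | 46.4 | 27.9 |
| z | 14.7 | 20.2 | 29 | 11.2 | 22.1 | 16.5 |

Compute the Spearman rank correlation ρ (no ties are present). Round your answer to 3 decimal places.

Rank w: 3, 2, 1, 6, 5, 4
Rank z: 2, 4, 6, 1, 5, 3
d = rank(w) − rank(z): 1, -2, -5, 5, 0, 1; Σd² = 56
ρ = 1 − 6Σd² / [n(n²−1)] = 1 − 6×56 / (6×35) = 1 − 336/210 ≈ -0.600

-0.600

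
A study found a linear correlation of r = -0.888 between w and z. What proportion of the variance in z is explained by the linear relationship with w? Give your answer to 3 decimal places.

0.789

r² = (-0.888)² = 0.789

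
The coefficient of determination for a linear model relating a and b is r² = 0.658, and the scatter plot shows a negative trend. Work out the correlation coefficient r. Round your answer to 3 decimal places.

-0.811

|r| = √0.658 = 0.811
The association is negative, so r = −0.811.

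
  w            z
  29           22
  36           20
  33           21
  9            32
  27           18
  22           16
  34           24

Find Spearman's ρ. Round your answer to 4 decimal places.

0.0000

Rank w: 4, 7, 5, 1, 3, 2, 6
Rank z: 5, 3, 4, 7, 2, 1, 6
d = rank(w) − rank(z): -1, 4, 1, -6, 1, 1, 0; Σd² = 56
ρ = 1 − 6Σd² / [n(n²−1)] = 1 − 6×56 / (7×48) = 1 − 336/336 ≈ 0.0000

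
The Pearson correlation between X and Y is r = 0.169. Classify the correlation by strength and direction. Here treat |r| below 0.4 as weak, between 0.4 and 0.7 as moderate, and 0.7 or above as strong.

weak positive

r = 0.169 > 0 so the relationship is positive.
|r| = 0.169, which falls in the weak range.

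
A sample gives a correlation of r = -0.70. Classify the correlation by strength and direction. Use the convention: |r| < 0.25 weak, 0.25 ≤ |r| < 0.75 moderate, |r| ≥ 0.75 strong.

moderate negative

r = -0.70 < 0 so the relationship is negative.
|r| = 0.70, which falls in the moderate range.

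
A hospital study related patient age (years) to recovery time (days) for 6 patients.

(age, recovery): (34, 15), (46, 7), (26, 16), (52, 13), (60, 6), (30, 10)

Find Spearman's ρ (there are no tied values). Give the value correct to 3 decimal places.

Rank age: 3, 4, 1, 5, 6, 2
Rank recovery: 5, 2, 6, 4, 1, 3
d = rank(age) − rank(recovery): -2, 2, -5, 1, 5, -1; Σd² = 60
ρ = 1 − 6Σd² / [n(n²−1)] = 1 − 6×60 / (6×35) = 1 − 360/210 ≈ -0.714

-0.714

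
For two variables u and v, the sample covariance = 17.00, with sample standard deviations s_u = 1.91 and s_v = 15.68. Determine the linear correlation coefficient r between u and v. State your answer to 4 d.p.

0.5676

r = Cov(u,v) / (s_u · s_v) = 17.00 / (1.91 × 15.68)
  = 17.00 / 29.9488 ≈ 0.5676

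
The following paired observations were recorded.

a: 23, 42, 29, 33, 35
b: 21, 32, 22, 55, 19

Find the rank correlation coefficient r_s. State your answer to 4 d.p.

0.2000

Rank a: 1, 5, 2, 3, 4
Rank b: 2, 4, 3, 5, 1
d = rank(a) − rank(b): -1, 1, -1, -2, 3; Σd² = 16
ρ = 1 − 6Σd² / [n(n²−1)] = 1 − 6×16 / (5×24) = 1 − 96/120 ≈ 0.2000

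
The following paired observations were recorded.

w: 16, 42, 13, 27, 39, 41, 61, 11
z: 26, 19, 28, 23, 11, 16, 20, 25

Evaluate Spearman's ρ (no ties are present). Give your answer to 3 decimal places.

-0.690

Rank w: 3, 7, 2, 4, 5, 6, 8, 1
Rank z: 7, 3, 8, 5, 1, 2, 4, 6
d = rank(w) − rank(z): -4, 4, -6, -1, 4, 4, 4, -5; Σd² = 142
ρ = 1 − 6Σd² / [n(n²−1)] = 1 − 6×142 / (8×63) = 1 − 852/504 ≈ -0.690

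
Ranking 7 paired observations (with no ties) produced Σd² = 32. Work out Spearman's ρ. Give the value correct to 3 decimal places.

ρ = 1 − 6Σd² / [n(n²−1)] = 1 − 6×32 / (7×48)
  = 1 − 192/336 = 1 − 0.5714 ≈ 0.429

0.429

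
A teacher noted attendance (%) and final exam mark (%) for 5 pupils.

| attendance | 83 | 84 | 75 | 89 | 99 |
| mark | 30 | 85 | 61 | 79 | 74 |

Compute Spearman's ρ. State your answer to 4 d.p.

Rank attendance: 2, 3, 1, 4, 5
Rank mark: 1, 5, 2, 4, 3
d = rank(attendance) − rank(mark): 1, -2, -1, 0, 2; Σd² = 10
ρ = 1 − 6Σd² / [n(n²−1)] = 1 − 6×10 / (5×24) = 1 − 60/120 ≈ 0.5000

0.5000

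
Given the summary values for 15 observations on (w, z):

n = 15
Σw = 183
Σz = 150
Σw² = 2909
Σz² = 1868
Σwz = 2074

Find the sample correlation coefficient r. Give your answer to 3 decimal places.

r = (nΣwz − ΣwΣz) / √[(nΣw² − (Σw)²)(nΣz² − (Σz)²)]
Numerator: 15×2074 − 183×150 = 3660
Denominator: √[(43635 − 33489)(28020 − 22500)] = √[10146 × 5520] = 7483.7103
r = 3660 / 7483.7103 ≈ 0.489

0.489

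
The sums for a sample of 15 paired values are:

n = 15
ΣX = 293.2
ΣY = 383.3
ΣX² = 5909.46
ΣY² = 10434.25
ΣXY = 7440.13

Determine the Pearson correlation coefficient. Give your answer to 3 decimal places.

r = (nΣXY − ΣXΣY) / √[(nΣX² − (ΣX)²)(nΣY² − (ΣY)²)]
Numerator: 15×7440.13 − 293.2×383.3 = -781.61
Denominator: √[(88641.9 − 85966.24)(156513.75 − 146918.89)] = √[2675.66 × 9594.86] = 5066.8119
r = -781.61 / 5066.8119 ≈ -0.154

-0.154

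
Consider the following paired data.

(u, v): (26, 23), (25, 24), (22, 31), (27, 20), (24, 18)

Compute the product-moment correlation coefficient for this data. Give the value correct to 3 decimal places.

n = 5, Σu = 124, Σv = 116, Σu² = 3090, Σv² = 2790, Σuv = 2852
nΣuv − ΣuΣv = 14260 − 14384 = -124
nΣu² − (Σu)² = 15450 − 15376 = 74; nΣv² − (Σv)² = 13950 − 13456 = 494
r = -124 / √(74 × 494) = -124 / 191.1962 ≈ -0.649

-0.649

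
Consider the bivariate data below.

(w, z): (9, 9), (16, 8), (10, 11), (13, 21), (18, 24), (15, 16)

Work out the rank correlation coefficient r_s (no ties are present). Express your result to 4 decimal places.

Rank w: 1, 5, 2, 3, 6, 4
Rank z: 2, 1, 3, 5, 6, 4
d = rank(w) − rank(z): -1, 4, -1, -2, 0, 0; Σd² = 22
ρ = 1 − 6Σd² / [n(n²−1)] = 1 − 6×22 / (6×35) = 1 − 132/210 ≈ 0.3714

0.3714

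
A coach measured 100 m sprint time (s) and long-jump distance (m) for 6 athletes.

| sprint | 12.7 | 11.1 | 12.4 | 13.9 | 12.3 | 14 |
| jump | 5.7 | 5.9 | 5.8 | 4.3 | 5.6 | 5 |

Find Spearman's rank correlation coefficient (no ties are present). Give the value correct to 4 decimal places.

Rank sprint: 4, 1, 3, 5, 2, 6
Rank jump: 4, 6, 5, 1, 3, 2
d = rank(sprint) − rank(jump): 0, -5, -2, 4, -1, 4; Σd² = 62
ρ = 1 − 6Σd² / [n(n²−1)] = 1 − 6×62 / (6×35) = 1 − 372/210 ≈ -0.7714

-0.7714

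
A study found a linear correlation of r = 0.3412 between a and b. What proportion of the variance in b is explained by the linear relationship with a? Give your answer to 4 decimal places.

r² = (0.3412)² = 0.1164

0.1164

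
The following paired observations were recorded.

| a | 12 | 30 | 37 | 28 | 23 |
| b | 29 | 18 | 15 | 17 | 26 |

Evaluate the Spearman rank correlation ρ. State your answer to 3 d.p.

-0.900

Rank a: 1, 4, 5, 3, 2
Rank b: 5, 3, 1, 2, 4
d = rank(a) − rank(b): -4, 1, 4, 1, -2; Σd² = 38
ρ = 1 − 6Σd² / [n(n²−1)] = 1 − 6×38 / (5×24) = 1 − 228/120 ≈ -0.900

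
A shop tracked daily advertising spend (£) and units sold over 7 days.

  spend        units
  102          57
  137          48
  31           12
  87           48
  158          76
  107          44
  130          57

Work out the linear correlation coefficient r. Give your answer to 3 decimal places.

0.901

n = 7, Σx = 752, Σy = 342, Σx² = 91016, Σy² = 18962, Σxy = 41064
nΣxy − ΣxΣy = 287448 − 257184 = 30264
nΣx² − (Σx)² = 637112 − 565504 = 71608; nΣy² − (Σy)² = 132734 − 116964 = 15770
r = 30264 / √(71608 × 15770) = 30264 / 33604.4366 ≈ 0.901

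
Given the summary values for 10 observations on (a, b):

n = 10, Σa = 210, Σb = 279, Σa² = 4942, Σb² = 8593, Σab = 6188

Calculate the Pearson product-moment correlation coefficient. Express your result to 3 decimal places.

r = (nΣab − ΣaΣb) / √[(nΣa² − (Σa)²)(nΣb² − (Σb)²)]
Numerator: 10×6188 − 210×279 = 3290
Denominator: √[(49420 − 44100)(85930 − 77841)] = √[5320 × 8089] = 6559.9909
r = 3290 / 6559.9909 ≈ 0.502

0.502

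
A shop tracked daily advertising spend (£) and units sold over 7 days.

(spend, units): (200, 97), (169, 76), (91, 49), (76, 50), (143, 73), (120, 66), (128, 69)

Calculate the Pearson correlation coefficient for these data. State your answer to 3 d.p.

n = 7, Σx = 927, Σy = 480, Σx² = 133851, Σy² = 34532, Σxy = 67694
nΣxy − ΣxΣy = 473858 − 444960 = 28898
nΣx² − (Σx)² = 936957 − 859329 = 77628; nΣy² − (Σy)² = 241724 − 230400 = 11324
r = 28898 / √(77628 × 11324) = 28898 / 29648.9371 ≈ 0.975

0.975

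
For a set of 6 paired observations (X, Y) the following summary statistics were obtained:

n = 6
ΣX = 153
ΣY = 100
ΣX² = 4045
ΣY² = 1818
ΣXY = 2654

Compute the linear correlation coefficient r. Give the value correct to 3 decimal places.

0.706

r = (nΣXY − ΣXΣY) / √[(nΣX² − (ΣX)²)(nΣY² − (ΣY)²)]
Numerator: 6×2654 − 153×100 = 624
Denominator: √[(24270 − 23409)(10908 − 10000)] = √[861 × 908] = 884.1878
r = 624 / 884.1878 ≈ 0.706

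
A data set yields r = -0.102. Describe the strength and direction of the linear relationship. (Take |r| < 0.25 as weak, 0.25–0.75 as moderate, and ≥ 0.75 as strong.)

weak negative

r = -0.102 < 0 so the relationship is negative.
|r| = 0.102, which falls in the weak range.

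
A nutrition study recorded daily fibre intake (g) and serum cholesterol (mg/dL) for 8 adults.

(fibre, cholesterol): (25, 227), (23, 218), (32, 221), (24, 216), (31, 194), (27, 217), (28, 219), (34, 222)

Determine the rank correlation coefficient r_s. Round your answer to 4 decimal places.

0.2619

Rank fibre: 3, 1, 7, 2, 6, 4, 5, 8
Rank cholesterol: 8, 4, 6, 2, 1, 3, 5, 7
d = rank(fibre) − rank(cholesterol): -5, -3, 1, 0, 5, 1, 0, 1; Σd² = 62
ρ = 1 − 6Σd² / [n(n²−1)] = 1 − 6×62 / (8×63) = 1 − 372/504 ≈ 0.2619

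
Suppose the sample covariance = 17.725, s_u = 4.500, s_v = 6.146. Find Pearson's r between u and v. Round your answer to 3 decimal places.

r = Cov(u,v) / (s_u · s_v) = 17.725 / (4.500 × 6.146)
  = 17.725 / 27.6570 ≈ 0.641

0.641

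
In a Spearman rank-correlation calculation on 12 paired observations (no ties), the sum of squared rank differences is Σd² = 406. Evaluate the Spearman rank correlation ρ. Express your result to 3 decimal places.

-0.420

ρ = 1 − 6Σd² / [n(n²−1)] = 1 − 6×406 / (12×143)
  = 1 − 2436/1716 = 1 − 1.4196 ≈ -0.420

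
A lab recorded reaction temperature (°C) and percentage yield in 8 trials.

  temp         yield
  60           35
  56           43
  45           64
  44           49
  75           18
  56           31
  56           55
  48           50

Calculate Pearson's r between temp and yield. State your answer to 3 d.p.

n = 8, Σx = 440, Σy = 345, Σx² = 24898, Σy² = 16381, Σxy = 18110
nΣxy − ΣxΣy = 144880 − 151800 = -6920
nΣx² − (Σx)² = 199184 − 193600 = 5584; nΣy² − (Σy)² = 131048 − 119025 = 12023
r = -6920 / √(5584 × 12023) = -6920 / 8193.6824 ≈ -0.845

-0.845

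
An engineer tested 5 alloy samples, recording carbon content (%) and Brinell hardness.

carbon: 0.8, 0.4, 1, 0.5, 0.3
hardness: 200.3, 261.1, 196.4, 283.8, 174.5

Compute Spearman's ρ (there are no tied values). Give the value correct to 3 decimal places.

0.100

Rank carbon: 4, 2, 5, 3, 1
Rank hardness: 3, 4, 2, 5, 1
d = rank(carbon) − rank(hardness): 1, -2, 3, -2, 0; Σd² = 18
ρ = 1 − 6Σd² / [n(n²−1)] = 1 − 6×18 / (5×24) = 1 − 108/120 ≈ 0.100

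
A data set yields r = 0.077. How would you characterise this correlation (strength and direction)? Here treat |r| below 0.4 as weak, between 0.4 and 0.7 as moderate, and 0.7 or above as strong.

r = 0.077 > 0 so the relationship is positive.
|r| = 0.077, which falls in the weak range.

weak positive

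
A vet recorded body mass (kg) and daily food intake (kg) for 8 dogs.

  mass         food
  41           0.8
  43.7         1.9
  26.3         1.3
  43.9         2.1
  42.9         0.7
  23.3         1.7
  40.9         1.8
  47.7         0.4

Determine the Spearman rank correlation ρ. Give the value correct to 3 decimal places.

Rank mass: 4, 6, 2, 7, 5, 1, 3, 8
Rank food: 3, 7, 4, 8, 2, 5, 6, 1
d = rank(mass) − rank(food): 1, -1, -2, -1, 3, -4, -3, 7; Σd² = 90
ρ = 1 − 6Σd² / [n(n²−1)] = 1 − 6×90 / (8×63) = 1 − 540/504 ≈ -0.071

-0.071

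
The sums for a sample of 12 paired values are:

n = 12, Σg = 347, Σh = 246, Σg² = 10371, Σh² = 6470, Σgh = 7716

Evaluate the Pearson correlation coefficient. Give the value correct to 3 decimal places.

0.869

r = (nΣgh − ΣgΣh) / √[(nΣg² − (Σg)²)(nΣh² − (Σh)²)]
Numerator: 12×7716 − 347×246 = 7230
Denominator: √[(124452 − 120409)(77640 − 60516)] = √[4043 × 17124] = 8320.5969
r = 7230 / 8320.5969 ≈ 0.869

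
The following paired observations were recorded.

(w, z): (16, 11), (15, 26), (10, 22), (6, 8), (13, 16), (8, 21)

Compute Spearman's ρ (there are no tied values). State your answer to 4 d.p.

0.2571

Rank w: 6, 5, 3, 1, 4, 2
Rank z: 2, 6, 5, 1, 3, 4
d = rank(w) − rank(z): 4, -1, -2, 0, 1, -2; Σd² = 26
ρ = 1 − 6Σd² / [n(n²−1)] = 1 − 6×26 / (6×35) = 1 − 156/210 ≈ 0.2571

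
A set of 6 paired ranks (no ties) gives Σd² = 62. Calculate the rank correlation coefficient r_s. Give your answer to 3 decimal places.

ρ = 1 − 6Σd² / [n(n²−1)] = 1 − 6×62 / (6×35)
  = 1 − 372/210 = 1 − 1.7714 ≈ -0.771

-0.771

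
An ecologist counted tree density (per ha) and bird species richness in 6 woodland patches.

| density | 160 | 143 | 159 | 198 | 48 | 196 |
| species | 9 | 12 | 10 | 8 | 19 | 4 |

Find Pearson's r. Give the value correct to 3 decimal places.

-0.958

n = 6, Σx = 904, Σy = 62, Σx² = 151254, Σy² = 766, Σxy = 8026
nΣxy − ΣxΣy = 48156 − 56048 = -7892
nΣx² − (Σx)² = 907524 − 817216 = 90308; nΣy² − (Σy)² = 4596 − 3844 = 752
r = -7892 / √(90308 × 752) = -7892 / 8240.8504 ≈ -0.958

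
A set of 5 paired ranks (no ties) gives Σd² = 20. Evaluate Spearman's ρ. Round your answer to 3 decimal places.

0.000

ρ = 1 − 6Σd² / [n(n²−1)] = 1 − 6×20 / (5×24)
  = 1 − 120/120 = 1 − 1.0000 ≈ 0.000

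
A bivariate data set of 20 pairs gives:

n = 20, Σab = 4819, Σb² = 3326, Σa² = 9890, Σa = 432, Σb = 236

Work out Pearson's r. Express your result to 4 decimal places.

-0.5066

r = (nΣab − ΣaΣb) / √[(nΣa² − (Σa)²)(nΣb² − (Σb)²)]
Numerator: 20×4819 − 432×236 = -5572
Denominator: √[(197800 − 186624)(66520 − 55696)] = √[11176 × 10824] = 10998.5919
r = -5572 / 10998.5919 ≈ -0.5066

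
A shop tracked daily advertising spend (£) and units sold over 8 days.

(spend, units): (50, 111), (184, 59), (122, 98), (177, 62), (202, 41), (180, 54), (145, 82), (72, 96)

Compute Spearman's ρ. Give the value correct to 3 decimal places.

Rank spend: 1, 7, 3, 5, 8, 6, 4, 2
Rank units: 8, 3, 7, 4, 1, 2, 5, 6
d = rank(spend) − rank(units): -7, 4, -4, 1, 7, 4, -1, -4; Σd² = 164
ρ = 1 − 6Σd² / [n(n²−1)] = 1 − 6×164 / (8×63) = 1 − 984/504 ≈ -0.952

-0.952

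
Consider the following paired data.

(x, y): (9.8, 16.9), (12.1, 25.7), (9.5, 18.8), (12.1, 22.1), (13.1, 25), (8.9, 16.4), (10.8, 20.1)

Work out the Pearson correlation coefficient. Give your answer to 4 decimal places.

n = 7, Σx = 76.3, Σy = 145, Σx² = 846.57, Σy² = 3085.92, Σxy = 1613.14
nΣxy − ΣxΣy = 11291.98 − 11063.5 = 228.48
nΣx² − (Σx)² = 5925.99 − 5821.69 = 104.3; nΣy² − (Σy)² = 21601.44 − 21025 = 576.44
r = 228.48 / √(104.3 × 576.44) = 228.48 / 245.1993 ≈ 0.9318

0.9318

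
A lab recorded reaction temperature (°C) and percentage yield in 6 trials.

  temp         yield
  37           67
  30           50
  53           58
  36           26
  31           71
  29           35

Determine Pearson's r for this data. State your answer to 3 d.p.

n = 6, Σx = 216, Σy = 307, Σx² = 8176, Σy² = 17295, Σxy = 11205
nΣxy − ΣxΣy = 67230 − 66312 = 918
nΣx² − (Σx)² = 49056 − 46656 = 2400; nΣy² − (Σy)² = 103770 − 94249 = 9521
r = 918 / √(2400 × 9521) = 918 / 4780.2092 ≈ 0.192

0.192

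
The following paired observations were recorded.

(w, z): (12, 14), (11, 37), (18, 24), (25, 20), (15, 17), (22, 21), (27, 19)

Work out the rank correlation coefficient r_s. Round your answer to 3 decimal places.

-0.107

Rank w: 2, 1, 4, 6, 3, 5, 7
Rank z: 1, 7, 6, 4, 2, 5, 3
d = rank(w) − rank(z): 1, -6, -2, 2, 1, 0, 4; Σd² = 62
ρ = 1 − 6Σd² / [n(n²−1)] = 1 − 6×62 / (7×48) = 1 − 372/336 ≈ -0.107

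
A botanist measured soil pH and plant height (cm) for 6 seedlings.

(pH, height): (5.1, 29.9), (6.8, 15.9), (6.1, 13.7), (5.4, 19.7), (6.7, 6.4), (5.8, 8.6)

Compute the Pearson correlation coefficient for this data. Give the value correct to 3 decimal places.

n = 6, Σx = 35.9, Σy = 94.2, Σx² = 217.15, Σy² = 1837.52, Σxy = 543.32
nΣxy − ΣxΣy = 3259.92 − 3381.78 = -121.86
nΣx² − (Σx)² = 1302.9 − 1288.81 = 14.09; nΣy² − (Σy)² = 11025.12 − 8873.64 = 2151.48
r = -121.86 / √(14.09 × 2151.48) = -121.86 / 174.1102 ≈ -0.700

-0.700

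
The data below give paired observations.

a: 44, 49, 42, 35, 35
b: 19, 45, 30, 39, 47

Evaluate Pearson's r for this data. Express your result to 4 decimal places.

-0.2467

n = 5, Σa = 205, Σb = 180, Σa² = 8551, Σb² = 7016, Σab = 7311
nΣab − ΣaΣb = 36555 − 36900 = -345
nΣa² − (Σa)² = 42755 − 42025 = 730; nΣb² − (Σb)² = 35080 − 32400 = 2680
r = -345 / √(730 × 2680) = -345 / 1398.7137 ≈ -0.2467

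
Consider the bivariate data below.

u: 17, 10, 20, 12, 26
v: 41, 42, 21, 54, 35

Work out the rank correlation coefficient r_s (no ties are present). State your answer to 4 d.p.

Rank u: 3, 1, 4, 2, 5
Rank v: 3, 4, 1, 5, 2
d = rank(u) − rank(v): 0, -3, 3, -3, 3; Σd² = 36
ρ = 1 − 6Σd² / [n(n²−1)] = 1 − 6×36 / (5×24) = 1 − 216/120 ≈ -0.8000

-0.8000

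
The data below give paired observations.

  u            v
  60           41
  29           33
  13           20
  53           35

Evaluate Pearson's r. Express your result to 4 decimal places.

0.9260

n = 4, Σu = 155, Σv = 129, Σu² = 7419, Σv² = 4395, Σuv = 5532
nΣuv − ΣuΣv = 22128 − 19995 = 2133
nΣu² − (Σu)² = 29676 − 24025 = 5651; nΣv² − (Σv)² = 17580 − 16641 = 939
r = 2133 / √(5651 × 939) = 2133 / 2303.5384 ≈ 0.9260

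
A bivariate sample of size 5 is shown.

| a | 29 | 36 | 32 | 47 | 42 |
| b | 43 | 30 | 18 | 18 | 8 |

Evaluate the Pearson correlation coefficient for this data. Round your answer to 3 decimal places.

n = 5, Σa = 186, Σb = 117, Σa² = 7134, Σb² = 3461, Σab = 4085
nΣab − ΣaΣb = 20425 − 21762 = -1337
nΣa² − (Σa)² = 35670 − 34596 = 1074; nΣb² − (Σb)² = 17305 − 13689 = 3616
r = -1337 / √(1074 × 3616) = -1337 / 1970.6811 ≈ -0.678

-0.678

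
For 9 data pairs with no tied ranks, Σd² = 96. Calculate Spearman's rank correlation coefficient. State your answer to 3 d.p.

0.200

ρ = 1 − 6Σd² / [n(n²−1)] = 1 − 6×96 / (9×80)
  = 1 − 576/720 = 1 − 0.8000 ≈ 0.200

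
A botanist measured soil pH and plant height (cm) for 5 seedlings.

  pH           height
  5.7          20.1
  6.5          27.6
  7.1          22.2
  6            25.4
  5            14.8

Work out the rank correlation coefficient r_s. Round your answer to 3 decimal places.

0.700

Rank pH: 2, 4, 5, 3, 1
Rank height: 2, 5, 3, 4, 1
d = rank(pH) − rank(height): 0, -1, 2, -1, 0; Σd² = 6
ρ = 1 − 6Σd² / [n(n²−1)] = 1 − 6×6 / (5×24) = 1 − 36/120 ≈ 0.700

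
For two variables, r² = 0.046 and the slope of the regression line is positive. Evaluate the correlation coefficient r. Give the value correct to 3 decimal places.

|r| = √0.046 = 0.214
The association is positive, so r = 0.214.

0.214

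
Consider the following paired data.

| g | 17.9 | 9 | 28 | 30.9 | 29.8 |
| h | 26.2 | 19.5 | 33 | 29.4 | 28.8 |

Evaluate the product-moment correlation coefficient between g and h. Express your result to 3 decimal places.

0.897

n = 5, Σg = 115.6, Σh = 136.9, Σg² = 3028.26, Σh² = 3849.49, Σgh = 3335.18
nΣgh − ΣgΣh = 16675.9 − 15825.64 = 850.26
nΣg² − (Σg)² = 15141.3 − 13363.36 = 1777.94; nΣh² − (Σh)² = 19247.45 − 18741.61 = 505.84
r = 850.26 / √(1777.94 × 505.84) = 850.26 / 948.3423 ≈ 0.897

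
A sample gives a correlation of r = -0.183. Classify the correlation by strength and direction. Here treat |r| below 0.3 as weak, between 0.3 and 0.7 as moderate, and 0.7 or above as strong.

r = -0.183 < 0 so the relationship is negative.
|r| = 0.183, which falls in the weak range.

weak negative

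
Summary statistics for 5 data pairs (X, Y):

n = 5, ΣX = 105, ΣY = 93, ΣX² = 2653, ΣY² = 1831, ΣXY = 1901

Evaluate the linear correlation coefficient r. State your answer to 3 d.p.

-0.244

r = (nΣXY − ΣXΣY) / √[(nΣX² − (ΣX)²)(nΣY² − (ΣY)²)]
Numerator: 5×1901 − 105×93 = -260
Denominator: √[(13265 − 11025)(9155 − 8649)] = √[2240 × 506] = 1064.6314
r = -260 / 1064.6314 ≈ -0.244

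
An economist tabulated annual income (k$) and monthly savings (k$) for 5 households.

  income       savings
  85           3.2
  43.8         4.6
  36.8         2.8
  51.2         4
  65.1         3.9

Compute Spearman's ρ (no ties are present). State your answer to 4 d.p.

Rank income: 5, 2, 1, 3, 4
Rank savings: 2, 5, 1, 4, 3
d = rank(income) − rank(savings): 3, -3, 0, -1, 1; Σd² = 20
ρ = 1 − 6Σd² / [n(n²−1)] = 1 − 6×20 / (5×24) = 1 − 120/120 ≈ 0.0000

0.0000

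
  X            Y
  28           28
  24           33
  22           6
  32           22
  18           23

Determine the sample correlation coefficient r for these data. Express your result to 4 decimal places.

n = 5, ΣX = 124, ΣY = 112, ΣX² = 3192, ΣY² = 2922, ΣXY = 2826
nΣXY − ΣXΣY = 14130 − 13888 = 242
nΣX² − (ΣX)² = 15960 − 15376 = 584; nΣY² − (ΣY)² = 14610 − 12544 = 2066
r = 242 / √(584 × 2066) = 242 / 1098.4280 ≈ 0.2203

0.2203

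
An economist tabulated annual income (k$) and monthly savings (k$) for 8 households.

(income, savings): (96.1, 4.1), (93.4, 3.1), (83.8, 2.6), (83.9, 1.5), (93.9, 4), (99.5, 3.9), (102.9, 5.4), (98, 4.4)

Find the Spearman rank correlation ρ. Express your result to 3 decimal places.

0.833

Rank income: 5, 3, 1, 2, 4, 7, 8, 6
Rank savings: 6, 3, 2, 1, 5, 4, 8, 7
d = rank(income) − rank(savings): -1, 0, -1, 1, -1, 3, 0, -1; Σd² = 14
ρ = 1 − 6Σd² / [n(n²−1)] = 1 − 6×14 / (8×63) = 1 − 84/504 ≈ 0.833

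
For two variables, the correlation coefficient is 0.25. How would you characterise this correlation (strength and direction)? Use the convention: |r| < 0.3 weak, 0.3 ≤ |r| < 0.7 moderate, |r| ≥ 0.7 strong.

r = 0.25 > 0 so the relationship is positive.
|r| = 0.25, which falls in the weak range.

weak positive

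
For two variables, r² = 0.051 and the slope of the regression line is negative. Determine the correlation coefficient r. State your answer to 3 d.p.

-0.226

|r| = √0.051 = 0.226
The association is negative, so r = −0.226.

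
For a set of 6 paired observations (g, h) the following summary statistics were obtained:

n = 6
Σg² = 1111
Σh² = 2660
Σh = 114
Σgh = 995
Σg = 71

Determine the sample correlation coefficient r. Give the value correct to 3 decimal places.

r = (nΣgh − ΣgΣh) / √[(nΣg² − (Σg)²)(nΣh² − (Σh)²)]
Numerator: 6×995 − 71×114 = -2124
Denominator: √[(6666 − 5041)(15960 − 12996)] = √[1625 × 2964] = 2194.6526
r = -2124 / 2194.6526 ≈ -0.968

-0.968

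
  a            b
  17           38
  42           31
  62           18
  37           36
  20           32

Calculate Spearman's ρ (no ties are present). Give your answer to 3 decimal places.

Rank a: 1, 4, 5, 3, 2
Rank b: 5, 2, 1, 4, 3
d = rank(a) − rank(b): -4, 2, 4, -1, -1; Σd² = 38
ρ = 1 − 6Σd² / [n(n²−1)] = 1 − 6×38 / (5×24) = 1 − 228/120 ≈ -0.900

-0.900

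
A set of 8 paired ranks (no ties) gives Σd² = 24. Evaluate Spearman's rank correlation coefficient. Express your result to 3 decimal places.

ρ = 1 − 6Σd² / [n(n²−1)] = 1 − 6×24 / (8×63)
  = 1 − 144/504 = 1 − 0.2857 ≈ 0.714

0.714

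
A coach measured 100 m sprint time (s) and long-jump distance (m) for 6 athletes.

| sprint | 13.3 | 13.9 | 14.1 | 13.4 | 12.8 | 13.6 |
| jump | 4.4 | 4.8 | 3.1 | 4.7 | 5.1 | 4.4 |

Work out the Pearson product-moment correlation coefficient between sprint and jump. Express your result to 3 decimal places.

n = 6, Σx = 81.1, Σy = 26.5, Σx² = 1097.27, Σy² = 119.47, Σxy = 357.05
nΣxy − ΣxΣy = 2142.3 − 2149.15 = -6.85
nΣx² − (Σx)² = 6583.62 − 6577.21 = 6.41; nΣy² − (Σy)² = 716.82 − 702.25 = 14.57
r = -6.85 / √(6.41 × 14.57) = -6.85 / 9.6640 ≈ -0.709

-0.709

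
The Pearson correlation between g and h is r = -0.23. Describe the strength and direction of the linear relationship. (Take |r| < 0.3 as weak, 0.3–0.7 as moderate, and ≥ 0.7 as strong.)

r = -0.23 < 0 so the relationship is negative.
|r| = 0.23, which falls in the weak range.

weak negative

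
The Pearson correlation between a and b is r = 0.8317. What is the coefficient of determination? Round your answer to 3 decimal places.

r² = (0.8317)² = 0.692

0.692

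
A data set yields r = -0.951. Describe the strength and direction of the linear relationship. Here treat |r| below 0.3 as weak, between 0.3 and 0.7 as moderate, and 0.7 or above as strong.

strong negative

r = -0.951 < 0 so the relationship is negative.
|r| = 0.951, which falls in the strong range.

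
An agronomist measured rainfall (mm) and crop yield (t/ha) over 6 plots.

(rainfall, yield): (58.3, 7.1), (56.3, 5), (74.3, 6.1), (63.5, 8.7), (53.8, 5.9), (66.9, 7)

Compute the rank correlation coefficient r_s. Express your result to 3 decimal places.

0.429

Rank rainfall: 3, 2, 6, 4, 1, 5
Rank yield: 5, 1, 3, 6, 2, 4
d = rank(rainfall) − rank(yield): -2, 1, 3, -2, -1, 1; Σd² = 20
ρ = 1 − 6Σd² / [n(n²−1)] = 1 − 6×20 / (6×35) = 1 − 120/210 ≈ 0.429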